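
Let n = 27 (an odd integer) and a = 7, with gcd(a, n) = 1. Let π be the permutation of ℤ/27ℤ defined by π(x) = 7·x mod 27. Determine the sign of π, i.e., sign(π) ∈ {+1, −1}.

+1

Start at x=16: 16 → 4 → 1 → 7 → 22 → 19 → 25 → … (one orbit).
The orbit structure of x ↦ 7x mod 27: 7 orbits of sizes [9, 9, 3, 3, 1, 1, 1].
7 cycles on 27: each ℓ→(−1)^(ℓ−1), product (−1)^20 = +1.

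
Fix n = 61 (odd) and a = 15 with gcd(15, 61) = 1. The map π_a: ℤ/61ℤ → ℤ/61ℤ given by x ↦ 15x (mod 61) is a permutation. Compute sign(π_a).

Start at x=12: 12 → 58 → 16 → 57 → 1 → 15 → 42 → … (one orbit).
π_15 has 5 disjoint cycles with lengths [15, 15, 15, 15, 1] on {0,…,60}.
With 5 cycles on 61 points, sign = (−1)^{61−5} = +1.
Check: (15/61) = +1 by Zolotarev.

+1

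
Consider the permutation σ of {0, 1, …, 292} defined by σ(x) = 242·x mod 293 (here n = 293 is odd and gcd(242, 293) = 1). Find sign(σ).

Orbit of 23 under x↦242x: [23, 292, 51, 36, 215, 169, 171]… (length divides ord_293(242)).
Decompose π into cycles: lengths [292, 1] (2 cycles, including the fixed point 0).
293 − 2 = 291 transpositions; sign(π) = (−1)^291 = -1.

-1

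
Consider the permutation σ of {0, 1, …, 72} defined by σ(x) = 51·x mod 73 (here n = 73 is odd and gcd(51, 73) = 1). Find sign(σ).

-1

Start at x=51: 51 → 46 → 10 → 72 → 22 → 27 → 63 → … (one orbit).
Cycle lengths of π_51 on ℤ/73ℤ: [8, 8, 8, 8, 8, 8, 8, 8, 8, 1]; 10 cycles in total.
sign(π) = (−1)^{n − #cycles} = (−1)^{73−10} = (−1)^63 = -1.
Zolotarev: (51|73) = -1, matching the cycle-count sign.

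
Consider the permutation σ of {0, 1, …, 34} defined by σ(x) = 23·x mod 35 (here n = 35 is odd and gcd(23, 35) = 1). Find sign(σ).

-1

Trace 8: π^k(8) = [8, 9, 32, 1, 23, 4, 22] for k=0..6.
The orbit structure of x ↦ 23x mod 35: 6 orbits of sizes [12, 12, 4, 3, 3, 1].
Σ(ℓ_i−1) = 35−6 = 29; sign = (−1)^29 = -1.
Zolotarev: (23|35) = -1, matching the cycle-count sign.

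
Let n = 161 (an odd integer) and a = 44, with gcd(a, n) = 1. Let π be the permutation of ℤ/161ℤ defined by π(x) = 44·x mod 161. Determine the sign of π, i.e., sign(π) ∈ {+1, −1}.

Trace 158: π^k(158) = [158, 29, 149, 116, 113, 142, 130] for k=0..6.
6 cycles of lengths [66, 66, 22, 3, 3, 1].
Σ(ℓ_i−1) = 161−6 = 155; sign = (−1)^155 = -1.

-1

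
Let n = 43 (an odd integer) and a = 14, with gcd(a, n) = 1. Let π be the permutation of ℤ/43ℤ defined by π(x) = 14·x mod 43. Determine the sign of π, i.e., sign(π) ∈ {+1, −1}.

Trace 17: π^k(17) = [17, 23, 21, 36, 31, 4, 13] for k=0..6.
Cycle type of π: 21×2 + 1; total 3 cycles.
43 − 3 = 40 transpositions; sign(π) = (−1)^40 = +1.
Via Zolotarev, sign(π_{14}) = (14|43) = +1.

+1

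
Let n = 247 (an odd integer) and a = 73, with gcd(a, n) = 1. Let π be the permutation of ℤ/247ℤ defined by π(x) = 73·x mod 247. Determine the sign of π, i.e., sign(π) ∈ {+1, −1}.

-1

Trace 44: π^k(44) = [44, 1, 73, 142, 239, 157, 99] for k=0..6.
Decompose π into cycles: lengths [36, 36, 36, 36, 36, 36, 9, 9, 4, 4, 4, 1] (12 cycles, including the fixed point 0).
With 12 cycles on 247 points, sign = (−1)^{247−12} = -1.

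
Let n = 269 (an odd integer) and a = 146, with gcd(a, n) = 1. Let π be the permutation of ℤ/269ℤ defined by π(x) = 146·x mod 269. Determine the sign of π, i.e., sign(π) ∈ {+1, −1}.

-1

Trace 46: π^k(46) = [46, 260, 31, 222, 132, 173, 241] for k=0..6.
Cycle lengths of π_146 on ℤ/269ℤ: [268, 1]; 2 cycles in total.
269 − 2 = 267 transpositions; sign(π) = (−1)^267 = -1.
Via Zolotarev, sign(π_{146}) = (146|269) = -1.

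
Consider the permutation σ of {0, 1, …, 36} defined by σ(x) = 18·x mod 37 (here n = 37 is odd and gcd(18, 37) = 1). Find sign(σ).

-1

Trace 7: π^k(7) = [7, 15, 11, 13, 12, 31, 3] for k=0..6.
Cycle type of π: 36 + 1; total 2 cycles.
n − c = 37 − 2 = 35; sign = (−1)^35 = -1.
(18|37)_J = -1 (Zolotarev's lemma cross-check).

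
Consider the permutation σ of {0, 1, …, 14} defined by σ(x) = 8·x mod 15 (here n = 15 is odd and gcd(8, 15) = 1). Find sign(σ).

Orbit of 1 under x↦8x: [1, 8, 4, 2]… (length divides ord_15(8)).
Decompose π into cycles: lengths [4, 4, 4, 2, 1] (5 cycles, including the fixed point 0).
5 cycles on 15: each ℓ→(−1)^(ℓ−1), product (−1)^10 = +1.
Zolotarev: (8|15) = +1, matching the cycle-count sign.

+1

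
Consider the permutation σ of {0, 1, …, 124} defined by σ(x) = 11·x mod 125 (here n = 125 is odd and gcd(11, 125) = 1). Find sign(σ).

+1

Orbit of 121 under x↦11x: [121, 81, 16, 51, 61, 46, 6]… (length divides ord_125(11)).
The orbit structure of x ↦ 11x mod 125: 13 orbits of sizes [25, 25, 25, 25, 5, 5, 5, 5, 1, 1, 1, 1, 1].
13 cycles on 125: each ℓ→(−1)^(ℓ−1), product (−1)^112 = +1.
Check: (11/125) = +1 by Zolotarev.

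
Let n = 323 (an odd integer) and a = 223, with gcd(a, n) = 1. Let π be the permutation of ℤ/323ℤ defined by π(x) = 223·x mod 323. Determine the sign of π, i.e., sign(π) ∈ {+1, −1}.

-1

Orbit of 1 under x↦223x: [1, 223, 310, 8, 169, 219, 64]… (length divides ord_323(223)).
Cycle type of π: 72×4 + 18 + 8×2 + 1; total 8 cycles.
Σ(ℓ_i−1) = 323−8 = 315; sign = (−1)^315 = -1.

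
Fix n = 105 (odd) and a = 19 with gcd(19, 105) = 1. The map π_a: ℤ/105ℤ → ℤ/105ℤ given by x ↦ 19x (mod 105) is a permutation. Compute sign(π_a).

Start at x=16: 16 → 94 → 1 → 19 → 46 → 34 → 16 (one orbit).
Cycle lengths of π_19 on ℤ/105ℤ: [6, 6, 6, 6, 6, 6, 6, 6, 6, 6, 6, 6, 6, 6, 6, 2, 2, 2, 2, 2, 2, 1, 1, 1]; 24 cycles in total.
n − c = 105 − 24 = 81; sign = (−1)^81 = -1.
(19|105)_J = -1 (Zolotarev's lemma cross-check).

-1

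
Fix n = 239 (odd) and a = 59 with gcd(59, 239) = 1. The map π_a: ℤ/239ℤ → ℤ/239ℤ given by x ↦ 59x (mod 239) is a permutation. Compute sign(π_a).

-1

Orbit of 152 under x↦59x: [152, 125, 205, 145, 190, 216, 77]… (length divides ord_239(59)).
The orbit structure of x ↦ 59x mod 239: 2 orbits of sizes [238, 1].
sign(π) = (−1)^{n − #cycles} = (−1)^{239−2} = (−1)^237 = -1.
(59|239)_J = -1 (Zolotarev's lemma cross-check).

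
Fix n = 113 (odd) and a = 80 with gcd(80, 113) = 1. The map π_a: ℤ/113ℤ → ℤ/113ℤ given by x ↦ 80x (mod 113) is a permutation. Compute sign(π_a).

Trace 61: π^k(61) = [61, 21, 98, 43, 50, 45, 97] for k=0..6.
π_80 has 2 disjoint cycles with lengths [112, 1] on {0,…,112}.
n − c = 113 − 2 = 111; sign = (−1)^111 = -1.

-1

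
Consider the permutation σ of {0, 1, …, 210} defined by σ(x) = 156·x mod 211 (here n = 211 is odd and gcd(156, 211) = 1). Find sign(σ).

-1

Trace 140: π^k(140) = [140, 107, 23, 1, 156, 71, 104] for k=0..6.
Cycle lengths of π_156 on ℤ/211ℤ: [10, 10, 10, 10, 10, 10, 10, 10, 10, 10, 10, 10, 10, 10, 10, 10, 10, 10, 10, 10, 10, 1]; 22 cycles in total.
sign(π) = (−1)^{n − #cycles} = (−1)^{211−22} = (−1)^189 = -1.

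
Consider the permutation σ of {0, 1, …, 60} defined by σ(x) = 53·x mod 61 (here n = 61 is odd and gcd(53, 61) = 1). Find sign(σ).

-1

Start at x=20: 20 → 23 → 60 → 8 → 58 → 24 → 52 → … (one orbit).
Cycle type of π: 20×3 + 1; total 4 cycles.
With 4 cycles on 61 points, sign = (−1)^{61−4} = -1.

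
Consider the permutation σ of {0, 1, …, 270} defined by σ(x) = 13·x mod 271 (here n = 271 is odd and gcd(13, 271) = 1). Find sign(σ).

-1

Start at x=1: 1 → 13 → 169 → 29 → 106 → 23 → 28 → … (one orbit).
Decompose π into cycles: lengths [18, 18, 18, 18, 18, 18, 18, 18, 18, 18, 18, 18, 18, 18, 18, 1] (16 cycles, including the fixed point 0).
16 cycles on 271: each ℓ→(−1)^(ℓ−1), product (−1)^255 = -1.
Zolotarev: (13|271) = -1, matching the cycle-count sign.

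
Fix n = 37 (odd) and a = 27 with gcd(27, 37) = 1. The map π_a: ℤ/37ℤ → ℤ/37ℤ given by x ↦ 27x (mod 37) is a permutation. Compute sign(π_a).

+1

Trace 1: π^k(1) = [1, 27, 26, 36, 10, 11] for k=0..5.
7 cycles of lengths [6, 6, 6, 6, 6, 6, 1].
n − c = 37 − 7 = 30; sign = (−1)^30 = +1.
Via Zolotarev, sign(π_{27}) = (27|37) = +1.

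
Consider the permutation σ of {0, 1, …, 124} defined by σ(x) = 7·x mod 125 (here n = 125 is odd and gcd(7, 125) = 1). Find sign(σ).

Orbit of 82 under x↦7x: [82, 74, 18, 1, 7, 49, 93]… (length divides ord_125(7)).
Cycle type of π: 20×5 + 4×6 + 1; total 12 cycles.
sign(π) = (−1)^{n − #cycles} = (−1)^{125−12} = (−1)^113 = -1.
Zolotarev: (7|125) = -1, matching the cycle-count sign.

-1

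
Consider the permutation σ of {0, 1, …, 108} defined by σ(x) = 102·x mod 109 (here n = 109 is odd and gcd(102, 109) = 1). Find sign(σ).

+1

Orbit of 43 under x↦102x: [43, 26, 36, 75, 20, 78, 108]… (length divides ord_109(102)).
3 cycles of lengths [54, 54, 1].
Σ(ℓ_i−1) = 109−3 = 106; sign = (−1)^106 = +1.
The Jacobi symbol (102|109) = +1 (Zolotarev) agrees.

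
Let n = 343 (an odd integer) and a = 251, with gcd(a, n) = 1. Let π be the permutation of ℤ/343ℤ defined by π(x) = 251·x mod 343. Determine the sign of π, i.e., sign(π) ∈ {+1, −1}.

Orbit of 50 under x↦251x: [50, 202, 281, 216, 22, 34, 302]… (length divides ord_343(251)).
π_251 has 10 disjoint cycles with lengths [98, 98, 98, 14, 14, 14, 2, 2, 2, 1] on {0,…,342}.
sign(π) = (−1)^{n − #cycles} = (−1)^{343−10} = (−1)^333 = -1.
Check: (251/343) = -1 by Zolotarev.

-1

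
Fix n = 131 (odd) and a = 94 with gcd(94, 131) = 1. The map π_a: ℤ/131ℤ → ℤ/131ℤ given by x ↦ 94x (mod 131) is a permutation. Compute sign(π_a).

Start at x=35: 35 → 15 → 100 → 99 → 5 → 77 → 33 → … (one orbit).
Cycle type of π: 65×2 + 1; total 3 cycles.
sign(π) = (−1)^{n − #cycles} = (−1)^{131−3} = (−1)^128 = +1.
Zolotarev: (94|131) = +1, matching the cycle-count sign.

+1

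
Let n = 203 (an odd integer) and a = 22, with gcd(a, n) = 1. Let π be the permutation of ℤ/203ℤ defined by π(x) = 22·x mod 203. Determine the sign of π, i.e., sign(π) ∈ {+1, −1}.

Orbit of 57 under x↦22x: [57, 36, 183, 169, 64, 190, 120]… (length divides ord_203(22)).
The orbit structure of x ↦ 22x mod 203: 21 orbits of sizes [14, 14, 14, 14, 14, 14, 14, 14, 14, 14, 14, 14, 14, 14, 1, 1, 1, 1, 1, 1, 1].
sign(π) = (−1)^{n − #cycles} = (−1)^{203−21} = (−1)^182 = +1.
(22|203)_J = +1 (Zolotarev's lemma cross-check).

+1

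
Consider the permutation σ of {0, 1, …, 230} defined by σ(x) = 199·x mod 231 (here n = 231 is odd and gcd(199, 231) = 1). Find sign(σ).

Trace 166: π^k(166) = [166, 1, 199, 100, 34, 67] for k=0..5.
π_199 has 66 disjoint cycles with lengths [6, 6, 6, 6, 6, 6, 6, 6, 6, 6, 6, 6, 6, 6, 6, 6, 6, 6, 6, 6, 6, 6, 6, 6, 6, 6, 6, 6, 6, 6, 6, 6, 6, 1, 1, 1, 1, 1, 1, 1, 1, 1, 1, 1, 1, 1, 1, 1, 1, 1, 1, 1, 1, 1, 1, 1, 1, 1, 1, 1, 1, 1, 1, 1, 1, 1] on {0,…,230}.
sign(π) = (−1)^{n − #cycles} = (−1)^{231−66} = (−1)^165 = -1.

-1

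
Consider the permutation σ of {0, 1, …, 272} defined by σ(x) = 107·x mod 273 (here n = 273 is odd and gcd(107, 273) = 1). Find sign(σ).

Start at x=92: 92 → 16 → 74 → 1 → 107 → 256 → 92 (one orbit).
The orbit structure of x ↦ 107x mod 273: 62 orbits of sizes [6, 6, 6, 6, 6, 6, 6, 6, 6, 6, 6, 6, 6, 6, 6, 6, 6, 6, 6, 6, 6, 6, 6, 6, 6, 6, 6, 6, 6, 6, 3, 3, 3, 3, 3, 3, 3, 3, 3, 3, 3, 3, 3, 3, 3, 3, 3, 3, 3, 3, 3, 3, 3, 3, 3, 3, 3, 3, 3, 3, 2, 1].
n − c = 273 − 62 = 211; sign = (−1)^211 = -1.
The Jacobi symbol (107|273) = -1 (Zolotarev) agrees.

-1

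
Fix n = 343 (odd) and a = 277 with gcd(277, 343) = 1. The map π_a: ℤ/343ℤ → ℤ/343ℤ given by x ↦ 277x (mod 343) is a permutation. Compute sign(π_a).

+1

Start at x=232: 232 → 123 → 114 → 22 → 263 → 135 → 8 → … (one orbit).
Cycle lengths of π_277 on ℤ/343ℤ: [147, 147, 21, 21, 3, 3, 1]; 7 cycles in total.
343 − 7 = 336 transpositions; sign(π) = (−1)^336 = +1.
(277|343)_J = +1 (Zolotarev's lemma cross-check).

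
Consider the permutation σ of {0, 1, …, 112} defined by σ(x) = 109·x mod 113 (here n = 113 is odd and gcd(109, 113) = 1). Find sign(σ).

+1

Trace 106: π^k(106) = [106, 28, 1, 109, 16, 49, 30] for k=0..6.
The orbit structure of x ↦ 109x mod 113: 17 orbits of sizes [7, 7, 7, 7, 7, 7, 7, 7, 7, 7, 7, 7, 7, 7, 7, 7, 1].
sign(π) = (−1)^{n − #cycles} = (−1)^{113−17} = (−1)^96 = +1.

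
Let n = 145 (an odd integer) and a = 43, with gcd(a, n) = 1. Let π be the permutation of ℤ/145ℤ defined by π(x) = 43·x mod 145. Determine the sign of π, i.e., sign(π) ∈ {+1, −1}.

Orbit of 98 under x↦43x: [98, 9, 97, 111, 133, 64, 142]… (length divides ord_145(43)).
The orbit structure of x ↦ 43x mod 145: 7 orbits of sizes [28, 28, 28, 28, 28, 4, 1].
n − c = 145 − 7 = 138; sign = (−1)^138 = +1.

+1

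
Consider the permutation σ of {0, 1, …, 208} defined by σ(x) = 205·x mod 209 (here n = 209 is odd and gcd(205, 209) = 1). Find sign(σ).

Orbit of 127 under x↦205x: [127, 119, 151, 23, 117, 159, 200]… (length divides ord_209(205)).
π_205 has 5 disjoint cycles with lengths [90, 90, 18, 10, 1] on {0,…,208}.
sign(π) = (−1)^{n − #cycles} = (−1)^{209−5} = (−1)^204 = +1.
Via Zolotarev, sign(π_{205}) = (205|209) = +1.

+1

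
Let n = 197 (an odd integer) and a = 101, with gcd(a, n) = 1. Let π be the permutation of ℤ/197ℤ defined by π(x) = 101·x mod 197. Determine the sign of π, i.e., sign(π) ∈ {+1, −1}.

Start at x=34: 34 → 85 → 114 → 88 → 23 → 156 → 193 → … (one orbit).
Cycle type of π: 49×4 + 1; total 5 cycles.
5 cycles on 197: each ℓ→(−1)^(ℓ−1), product (−1)^192 = +1.
(101|197)_J = +1 (Zolotarev's lemma cross-check).

+1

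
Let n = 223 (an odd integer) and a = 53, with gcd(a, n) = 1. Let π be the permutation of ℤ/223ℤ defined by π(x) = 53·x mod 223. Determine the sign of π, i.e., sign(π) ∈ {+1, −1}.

Orbit of 178 under x↦53x: [178, 68, 36, 124, 105, 213, 139]… (length divides ord_223(53)).
The orbit structure of x ↦ 53x mod 223: 3 orbits of sizes [111, 111, 1].
sign(π) = (−1)^{n − #cycles} = (−1)^{223−3} = (−1)^220 = +1.
Via Zolotarev, sign(π_{53}) = (53|223) = +1.

+1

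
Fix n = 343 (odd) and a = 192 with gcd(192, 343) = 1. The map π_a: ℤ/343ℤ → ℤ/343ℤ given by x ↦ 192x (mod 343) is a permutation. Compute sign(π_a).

Orbit of 103 under x↦192x: [103, 225, 325, 317, 153, 221, 243]… (length divides ord_343(192)).
π_192 has 4 disjoint cycles with lengths [294, 42, 6, 1] on {0,…,342}.
Σ(ℓ_i−1) = 343−4 = 339; sign = (−1)^339 = -1.
Check: (192/343) = -1 by Zolotarev.

-1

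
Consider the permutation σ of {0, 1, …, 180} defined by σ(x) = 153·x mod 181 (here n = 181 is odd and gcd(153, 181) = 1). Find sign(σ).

-1

Orbit of 118 under x↦153x: [118, 135, 21, 136, 174, 15, 123]… (length divides ord_181(153)).
π_153 has 2 disjoint cycles with lengths [180, 1] on {0,…,180}.
Σ(ℓ_i−1) = 181−2 = 179; sign = (−1)^179 = -1.
Via Zolotarev, sign(π_{153}) = (153|181) = -1.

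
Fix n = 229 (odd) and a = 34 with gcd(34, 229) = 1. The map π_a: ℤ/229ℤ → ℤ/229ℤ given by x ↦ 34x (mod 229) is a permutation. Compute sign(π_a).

-1

Start at x=175: 175 → 225 → 93 → 185 → 107 → 203 → 32 → … (one orbit).
Cycle lengths of π_34 on ℤ/229ℤ: [76, 76, 76, 1]; 4 cycles in total.
4 cycles on 229: each ℓ→(−1)^(ℓ−1), product (−1)^225 = -1.
The Jacobi symbol (34|229) = -1 (Zolotarev) agrees.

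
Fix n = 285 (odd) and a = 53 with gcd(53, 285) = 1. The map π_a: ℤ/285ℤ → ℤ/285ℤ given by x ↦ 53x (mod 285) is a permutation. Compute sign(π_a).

-1

Start at x=98: 98 → 64 → 257 → 226 → 8 → 139 → 242 → … (one orbit).
Cycle type of π: 36×6 + 18×3 + 4×3 + 2 + 1; total 14 cycles.
n − c = 285 − 14 = 271; sign = (−1)^271 = -1.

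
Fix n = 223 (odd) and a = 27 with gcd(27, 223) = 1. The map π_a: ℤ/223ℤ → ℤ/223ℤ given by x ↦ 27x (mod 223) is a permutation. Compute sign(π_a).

Orbit of 182 under x↦27x: [182, 8, 216, 34, 26, 33, 222]… (length divides ord_223(27)).
4 cycles of lengths [74, 74, 74, 1].
sign(π) = (−1)^{n − #cycles} = (−1)^{223−4} = (−1)^219 = -1.
Via Zolotarev, sign(π_{27}) = (27|223) = -1.

-1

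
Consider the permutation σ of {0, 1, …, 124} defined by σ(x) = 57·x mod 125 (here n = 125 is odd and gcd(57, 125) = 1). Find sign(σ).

Orbit of 57 under x↦57x: [57, 124, 68, 1]… (length divides ord_125(57)).
The orbit structure of x ↦ 57x mod 125: 32 orbits of sizes [4, 4, 4, 4, 4, 4, 4, 4, 4, 4, 4, 4, 4, 4, 4, 4, 4, 4, 4, 4, 4, 4, 4, 4, 4, 4, 4, 4, 4, 4, 4, 1].
125 − 32 = 93 transpositions; sign(π) = (−1)^93 = -1.
Zolotarev: (57|125) = -1, matching the cycle-count sign.

-1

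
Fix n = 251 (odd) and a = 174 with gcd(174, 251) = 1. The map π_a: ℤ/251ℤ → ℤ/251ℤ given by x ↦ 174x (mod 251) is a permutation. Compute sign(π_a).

Orbit of 49 under x↦174x: [49, 243, 114, 7, 214, 88, 1]… (length divides ord_251(174)).
π_174 has 3 disjoint cycles with lengths [125, 125, 1] on {0,…,250}.
Σ(ℓ_i−1) = 251−3 = 248; sign = (−1)^248 = +1.

+1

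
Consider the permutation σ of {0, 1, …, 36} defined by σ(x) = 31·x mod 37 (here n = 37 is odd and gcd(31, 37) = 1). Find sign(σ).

Trace 1: π^k(1) = [1, 31, 36, 6] for k=0..3.
π_31 has 10 disjoint cycles with lengths [4, 4, 4, 4, 4, 4, 4, 4, 4, 1] on {0,…,36}.
37 − 10 = 27 transpositions; sign(π) = (−1)^27 = -1.
The Jacobi symbol (31|37) = -1 (Zolotarev) agrees.

-1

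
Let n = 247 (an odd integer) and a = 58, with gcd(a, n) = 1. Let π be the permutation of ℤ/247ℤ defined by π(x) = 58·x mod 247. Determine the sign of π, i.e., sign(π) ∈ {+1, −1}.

Trace 172: π^k(172) = [172, 96, 134, 115, 1, 58, 153] for k=0..6.
Cycle lengths of π_58 on ℤ/247ℤ: [12, 12, 12, 12, 12, 12, 12, 12, 12, 12, 12, 12, 12, 12, 12, 12, 12, 12, 12, 1, 1, 1, 1, 1, 1, 1, 1, 1, 1, 1, 1, 1, 1, 1, 1, 1, 1, 1]; 38 cycles in total.
n − c = 247 − 38 = 209; sign = (−1)^209 = -1.
Check: (58/247) = -1 by Zolotarev.

-1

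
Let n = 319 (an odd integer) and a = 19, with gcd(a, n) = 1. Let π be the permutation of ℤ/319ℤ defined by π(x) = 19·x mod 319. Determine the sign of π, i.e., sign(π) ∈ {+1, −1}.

+1

Trace 128: π^k(128) = [128, 199, 272, 64, 259, 136, 32] for k=0..6.
5 cycles of lengths [140, 140, 28, 10, 1].
With 5 cycles on 319 points, sign = (−1)^{319−5} = +1.
Check: (19/319) = +1 by Zolotarev.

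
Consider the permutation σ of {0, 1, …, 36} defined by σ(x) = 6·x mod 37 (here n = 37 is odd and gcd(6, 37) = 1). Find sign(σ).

-1

Trace 1: π^k(1) = [1, 6, 36, 31] for k=0..3.
π_6 has 10 disjoint cycles with lengths [4, 4, 4, 4, 4, 4, 4, 4, 4, 1] on {0,…,36}.
10 cycles on 37: each ℓ→(−1)^(ℓ−1), product (−1)^27 = -1.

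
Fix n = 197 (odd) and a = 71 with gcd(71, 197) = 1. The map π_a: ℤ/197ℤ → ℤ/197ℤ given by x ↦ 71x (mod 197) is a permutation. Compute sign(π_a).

Trace 112: π^k(112) = [112, 72, 187, 78, 22, 183, 188] for k=0..6.
Cycle lengths of π_71 on ℤ/197ℤ: [196, 1]; 2 cycles in total.
197 − 2 = 195 transpositions; sign(π) = (−1)^195 = -1.
Via Zolotarev, sign(π_{71}) = (71|197) = -1.

-1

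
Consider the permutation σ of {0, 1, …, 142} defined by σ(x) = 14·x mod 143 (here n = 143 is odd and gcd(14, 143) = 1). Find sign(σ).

Orbit of 53 under x↦14x: [53, 27, 92, 1, 14]… (length divides ord_143(14)).
π_14 has 39 disjoint cycles with lengths [5, 5, 5, 5, 5, 5, 5, 5, 5, 5, 5, 5, 5, 5, 5, 5, 5, 5, 5, 5, 5, 5, 5, 5, 5, 5, 1, 1, 1, 1, 1, 1, 1, 1, 1, 1, 1, 1, 1] on {0,…,142}.
With 39 cycles on 143 points, sign = (−1)^{143−39} = +1.
Check: (14/143) = +1 by Zolotarev.

+1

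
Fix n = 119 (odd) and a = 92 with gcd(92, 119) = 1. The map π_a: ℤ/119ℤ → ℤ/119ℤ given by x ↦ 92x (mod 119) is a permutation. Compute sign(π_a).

Orbit of 8 under x↦92x: [8, 22, 1, 92, 15, 71, 106]… (length divides ord_119(92)).
14 cycles of lengths [16, 16, 16, 16, 16, 16, 16, 1, 1, 1, 1, 1, 1, 1].
With 14 cycles on 119 points, sign = (−1)^{119−14} = -1.
Via Zolotarev, sign(π_{92}) = (92|119) = -1.

-1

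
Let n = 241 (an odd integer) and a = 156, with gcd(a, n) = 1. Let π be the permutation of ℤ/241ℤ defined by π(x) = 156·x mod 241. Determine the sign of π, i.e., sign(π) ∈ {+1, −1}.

-1

Orbit of 25 under x↦156x: [25, 44, 116, 21, 143, 136, 8]… (length divides ord_241(156)).
π_156 has 4 disjoint cycles with lengths [80, 80, 80, 1] on {0,…,240}.
With 4 cycles on 241 points, sign = (−1)^{241−4} = -1.
(156|241)_J = -1 (Zolotarev's lemma cross-check).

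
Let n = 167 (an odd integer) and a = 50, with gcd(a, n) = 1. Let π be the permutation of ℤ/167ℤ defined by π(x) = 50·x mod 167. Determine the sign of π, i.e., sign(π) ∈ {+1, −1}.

+1

Trace 130: π^k(130) = [130, 154, 18, 65, 77, 9, 116] for k=0..6.
Decompose π into cycles: lengths [83, 83, 1] (3 cycles, including the fixed point 0).
sign(π) = (−1)^{n − #cycles} = (−1)^{167−3} = (−1)^164 = +1.
Zolotarev: (50|167) = +1, matching the cycle-count sign.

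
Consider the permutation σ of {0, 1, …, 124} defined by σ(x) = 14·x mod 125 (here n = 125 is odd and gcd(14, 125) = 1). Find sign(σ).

+1

Orbit of 46 under x↦14x: [46, 19, 16, 99, 11, 29, 31]… (length divides ord_125(14)).
Cycle type of π: 50×2 + 10×2 + 2×2 + 1; total 7 cycles.
125 − 7 = 118 transpositions; sign(π) = (−1)^118 = +1.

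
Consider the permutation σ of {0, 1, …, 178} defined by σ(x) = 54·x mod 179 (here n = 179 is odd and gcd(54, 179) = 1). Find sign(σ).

Orbit of 160 under x↦54x: [160, 48, 86, 169, 176, 17, 23]… (length divides ord_179(54)).
π_54 has 2 disjoint cycles with lengths [178, 1] on {0,…,178}.
With 2 cycles on 179 points, sign = (−1)^{179−2} = -1.
Check: (54/179) = -1 by Zolotarev.

-1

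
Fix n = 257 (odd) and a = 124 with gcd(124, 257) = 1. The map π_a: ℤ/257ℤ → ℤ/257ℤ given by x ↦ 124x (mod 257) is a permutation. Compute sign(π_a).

Orbit of 231 under x↦124x: [231, 117, 116, 249, 36, 95, 215]… (length divides ord_257(124)).
The orbit structure of x ↦ 124x mod 257: 3 orbits of sizes [128, 128, 1].
257 − 3 = 254 transpositions; sign(π) = (−1)^254 = +1.

+1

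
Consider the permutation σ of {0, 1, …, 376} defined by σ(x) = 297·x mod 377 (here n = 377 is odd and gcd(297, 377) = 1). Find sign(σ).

Orbit of 152 under x↦297x: [152, 281, 140, 110, 248, 141, 30]… (length divides ord_377(297)).
Cycle type of π: 84×4 + 12 + 7×4 + 1; total 10 cycles.
377 − 10 = 367 transpositions; sign(π) = (−1)^367 = -1.

-1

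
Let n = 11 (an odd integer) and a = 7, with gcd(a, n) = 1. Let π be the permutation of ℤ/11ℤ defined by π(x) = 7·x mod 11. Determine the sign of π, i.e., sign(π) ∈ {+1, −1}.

Orbit of 2 under x↦7x: [2, 3, 10, 4, 6, 9, 8]… (length divides ord_11(7)).
Decompose π into cycles: lengths [10, 1] (2 cycles, including the fixed point 0).
2 cycles on 11: each ℓ→(−1)^(ℓ−1), product (−1)^9 = -1.

-1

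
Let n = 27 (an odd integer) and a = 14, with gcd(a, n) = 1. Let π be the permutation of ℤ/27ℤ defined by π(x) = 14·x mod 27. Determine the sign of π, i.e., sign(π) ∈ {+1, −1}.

Orbit of 8 under x↦14x: [8, 4, 2, 1, 14, 7, 17]… (length divides ord_27(14)).
π_14 has 4 disjoint cycles with lengths [18, 6, 2, 1] on {0,…,26}.
4 cycles on 27: each ℓ→(−1)^(ℓ−1), product (−1)^23 = -1.

-1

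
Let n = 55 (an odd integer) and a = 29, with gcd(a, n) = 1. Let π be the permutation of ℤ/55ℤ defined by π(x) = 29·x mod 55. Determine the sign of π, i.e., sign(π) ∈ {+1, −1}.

-1

Trace 29: π^k(29) = [29, 16, 24, 36, 54, 26, 39] for k=0..6.
Cycle type of π: 10×5 + 2×2 + 1; total 8 cycles.
55 − 8 = 47 transpositions; sign(π) = (−1)^47 = -1.
(29|55)_J = -1 (Zolotarev's lemma cross-check).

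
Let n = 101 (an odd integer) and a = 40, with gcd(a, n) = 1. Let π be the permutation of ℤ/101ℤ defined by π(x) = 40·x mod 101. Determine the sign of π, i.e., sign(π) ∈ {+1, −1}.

Trace 23: π^k(23) = [23, 11, 36, 26, 30, 89, 25] for k=0..6.
π_40 has 2 disjoint cycles with lengths [100, 1] on {0,…,100}.
n − c = 101 − 2 = 99; sign = (−1)^99 = -1.

-1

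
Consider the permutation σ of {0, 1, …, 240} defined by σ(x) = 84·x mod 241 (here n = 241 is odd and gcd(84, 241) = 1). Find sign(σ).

Trace 71: π^k(71) = [71, 180, 178, 10, 117, 188, 127] for k=0..6.
2 cycles of lengths [240, 1].
n − c = 241 − 2 = 239; sign = (−1)^239 = -1.
(84|241)_J = -1 (Zolotarev's lemma cross-check).

-1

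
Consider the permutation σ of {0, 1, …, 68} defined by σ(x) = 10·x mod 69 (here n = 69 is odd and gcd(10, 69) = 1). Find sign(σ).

Orbit of 28 under x↦10x: [28, 4, 40, 55, 67, 49, 7]… (length divides ord_69(10)).
Cycle type of π: 22×3 + 1×3; total 6 cycles.
With 6 cycles on 69 points, sign = (−1)^{69−6} = -1.
Via Zolotarev, sign(π_{10}) = (10|69) = -1.

-1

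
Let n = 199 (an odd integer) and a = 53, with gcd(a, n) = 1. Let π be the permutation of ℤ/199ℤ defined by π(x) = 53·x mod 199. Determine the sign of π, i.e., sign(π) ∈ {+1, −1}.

Start at x=187: 187 → 160 → 122 → 98 → 20 → 65 → 62 → … (one orbit).
The orbit structure of x ↦ 53x mod 199: 3 orbits of sizes [99, 99, 1].
n − c = 199 − 3 = 196; sign = (−1)^196 = +1.

+1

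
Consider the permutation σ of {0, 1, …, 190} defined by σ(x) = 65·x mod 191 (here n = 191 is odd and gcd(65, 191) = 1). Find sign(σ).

+1

Start at x=75: 75 → 100 → 6 → 8 → 138 → 184 → 118 → … (one orbit).
The orbit structure of x ↦ 65x mod 191: 3 orbits of sizes [95, 95, 1].
n − c = 191 − 3 = 188; sign = (−1)^188 = +1.
Check: (65/191) = +1 by Zolotarev.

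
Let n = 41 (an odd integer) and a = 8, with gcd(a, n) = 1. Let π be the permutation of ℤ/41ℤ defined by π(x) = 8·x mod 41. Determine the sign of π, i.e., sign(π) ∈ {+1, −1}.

+1

Orbit of 40 under x↦8x: [40, 33, 18, 21, 4, 32, 10]… (length divides ord_41(8)).
Decompose π into cycles: lengths [20, 20, 1] (3 cycles, including the fixed point 0).
41 − 3 = 38 transpositions; sign(π) = (−1)^38 = +1.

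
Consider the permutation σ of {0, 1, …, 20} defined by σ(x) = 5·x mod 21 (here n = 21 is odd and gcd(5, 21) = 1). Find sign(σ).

+1

Orbit of 4 under x↦5x: [4, 20, 16, 17, 1, 5]… (length divides ord_21(5)).
Cycle type of π: 6×3 + 2 + 1; total 5 cycles.
sign(π) = (−1)^{n − #cycles} = (−1)^{21−5} = (−1)^16 = +1.
Zolotarev: (5|21) = +1, matching the cycle-count sign.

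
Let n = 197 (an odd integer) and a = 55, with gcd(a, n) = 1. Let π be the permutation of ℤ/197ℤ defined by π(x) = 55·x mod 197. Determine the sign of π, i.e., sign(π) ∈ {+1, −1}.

+1

Start at x=47: 47 → 24 → 138 → 104 → 7 → 188 → 96 → … (one orbit).
Cycle type of π: 98×2 + 1; total 3 cycles.
Σ(ℓ_i−1) = 197−3 = 194; sign = (−1)^194 = +1.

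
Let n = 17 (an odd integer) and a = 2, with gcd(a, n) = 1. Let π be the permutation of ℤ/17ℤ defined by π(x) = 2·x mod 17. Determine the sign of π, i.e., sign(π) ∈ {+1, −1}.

+1

Start at x=13: 13 → 9 → 1 → 2 → 4 → 8 → 16 → … (one orbit).
Decompose π into cycles: lengths [8, 8, 1] (3 cycles, including the fixed point 0).
sign(π) = (−1)^{n − #cycles} = (−1)^{17−3} = (−1)^14 = +1.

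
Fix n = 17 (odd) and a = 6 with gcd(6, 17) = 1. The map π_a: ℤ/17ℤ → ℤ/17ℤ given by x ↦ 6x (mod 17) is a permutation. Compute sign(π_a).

-1

Orbit of 9 under x↦6x: [9, 3, 1, 6, 2, 12, 4]… (length divides ord_17(6)).
2 cycles of lengths [16, 1].
With 2 cycles on 17 points, sign = (−1)^{17−2} = -1.
The Jacobi symbol (6|17) = -1 (Zolotarev) agrees.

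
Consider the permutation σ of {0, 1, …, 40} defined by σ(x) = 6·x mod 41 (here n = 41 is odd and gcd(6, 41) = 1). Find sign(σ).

-1

Trace 23: π^k(23) = [23, 15, 8, 7, 1, 6, 36] for k=0..6.
Decompose π into cycles: lengths [40, 1] (2 cycles, including the fixed point 0).
n − c = 41 − 2 = 39; sign = (−1)^39 = -1.
Zolotarev: (6|41) = -1, matching the cycle-count sign.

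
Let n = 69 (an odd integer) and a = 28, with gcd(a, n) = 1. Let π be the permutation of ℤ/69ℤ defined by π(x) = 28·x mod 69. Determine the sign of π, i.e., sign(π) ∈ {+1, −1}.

-1

Orbit of 37 under x↦28x: [37, 1, 28, 25, 10, 4, 43]… (length divides ord_69(28)).
Decompose π into cycles: lengths [22, 22, 22, 1, 1, 1] (6 cycles, including the fixed point 0).
Σ(ℓ_i−1) = 69−6 = 63; sign = (−1)^63 = -1.
The Jacobi symbol (28|69) = -1 (Zolotarev) agrees.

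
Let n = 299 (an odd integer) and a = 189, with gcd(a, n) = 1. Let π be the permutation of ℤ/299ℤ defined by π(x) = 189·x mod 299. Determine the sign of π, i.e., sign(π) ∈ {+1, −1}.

Start at x=95: 95 → 15 → 144 → 7 → 127 → 83 → 139 → … (one orbit).
Cycle lengths of π_189 on ℤ/299ℤ: [132, 132, 22, 12, 1]; 5 cycles in total.
299 − 5 = 294 transpositions; sign(π) = (−1)^294 = +1.

+1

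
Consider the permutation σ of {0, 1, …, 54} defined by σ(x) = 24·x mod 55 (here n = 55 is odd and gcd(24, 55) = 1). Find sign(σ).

Orbit of 39 under x↦24x: [39, 1, 24, 26, 19, 16, 54]… (length divides ord_55(24)).
Cycle lengths of π_24 on ℤ/55ℤ: [10, 10, 10, 10, 10, 2, 2, 1]; 8 cycles in total.
55 − 8 = 47 transpositions; sign(π) = (−1)^47 = -1.

-1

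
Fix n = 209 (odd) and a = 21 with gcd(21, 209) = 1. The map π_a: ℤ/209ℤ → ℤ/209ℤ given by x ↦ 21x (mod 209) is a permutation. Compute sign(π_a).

+1

Start at x=32: 32 → 45 → 109 → 199 → 208 → 188 → 186 → … (one orbit).
π_21 has 17 disjoint cycles with lengths [18, 18, 18, 18, 18, 18, 18, 18, 18, 18, 18, 2, 2, 2, 2, 2, 1] on {0,…,208}.
n − c = 209 − 17 = 192; sign = (−1)^192 = +1.
Check: (21/209) = +1 by Zolotarev.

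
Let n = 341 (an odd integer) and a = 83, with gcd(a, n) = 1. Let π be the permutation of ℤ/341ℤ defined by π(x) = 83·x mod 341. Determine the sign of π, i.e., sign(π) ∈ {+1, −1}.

Start at x=69: 69 → 271 → 328 → 285 → 126 → 228 → 169 → … (one orbit).
Decompose π into cycles: lengths [30, 30, 30, 30, 30, 30, 30, 30, 30, 30, 30, 10, 1] (13 cycles, including the fixed point 0).
n − c = 341 − 13 = 328; sign = (−1)^328 = +1.
Check: (83/341) = +1 by Zolotarev.

+1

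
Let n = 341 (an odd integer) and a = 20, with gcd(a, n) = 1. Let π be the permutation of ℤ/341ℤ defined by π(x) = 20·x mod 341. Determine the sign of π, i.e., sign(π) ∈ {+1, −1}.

+1

Orbit of 1 under x↦20x: [1, 20, 59, 157, 71, 56, 97]… (length divides ord_341(20)).
Decompose π into cycles: lengths [15, 15, 15, 15, 15, 15, 15, 15, 15, 15, 15, 15, 15, 15, 15, 15, 15, 15, 15, 15, 15, 15, 5, 5, 1] (25 cycles, including the fixed point 0).
n − c = 341 − 25 = 316; sign = (−1)^316 = +1.
Via Zolotarev, sign(π_{20}) = (20|341) = +1.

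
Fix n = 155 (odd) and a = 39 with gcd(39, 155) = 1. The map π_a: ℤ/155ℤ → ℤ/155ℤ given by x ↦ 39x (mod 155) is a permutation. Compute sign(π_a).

Orbit of 1 under x↦39x: [1, 39, 126, 109, 66, 94, 101]… (length divides ord_155(39)).
The orbit structure of x ↦ 39x mod 155: 21 orbits of sizes [10, 10, 10, 10, 10, 10, 10, 10, 10, 10, 10, 10, 5, 5, 5, 5, 5, 5, 2, 2, 1].
sign(π) = (−1)^{n − #cycles} = (−1)^{155−21} = (−1)^134 = +1.
Via Zolotarev, sign(π_{39}) = (39|155) = +1.

+1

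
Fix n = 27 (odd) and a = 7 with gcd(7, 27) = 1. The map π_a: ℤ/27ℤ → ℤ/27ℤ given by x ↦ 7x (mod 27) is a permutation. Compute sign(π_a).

+1

Trace 10: π^k(10) = [10, 16, 4, 1, 7, 22, 19] for k=0..6.
The orbit structure of x ↦ 7x mod 27: 7 orbits of sizes [9, 9, 3, 3, 1, 1, 1].
n − c = 27 − 7 = 20; sign = (−1)^20 = +1.
Zolotarev: (7|27) = +1, matching the cycle-count sign.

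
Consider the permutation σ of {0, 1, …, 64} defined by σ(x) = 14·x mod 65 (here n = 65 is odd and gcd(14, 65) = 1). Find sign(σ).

Start at x=14: 14 → 1 → 14 (one orbit).
π_14 has 39 disjoint cycles with lengths [2, 2, 2, 2, 2, 2, 2, 2, 2, 2, 2, 2, 2, 2, 2, 2, 2, 2, 2, 2, 2, 2, 2, 2, 2, 2, 1, 1, 1, 1, 1, 1, 1, 1, 1, 1, 1, 1, 1] on {0,…,64}.
39 cycles on 65: each ℓ→(−1)^(ℓ−1), product (−1)^26 = +1.

+1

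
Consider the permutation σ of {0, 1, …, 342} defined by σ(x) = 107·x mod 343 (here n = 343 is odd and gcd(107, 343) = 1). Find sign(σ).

+1

Start at x=172: 172 → 225 → 65 → 95 → 218 → 2 → 214 → … (one orbit).
The orbit structure of x ↦ 107x mod 343: 7 orbits of sizes [147, 147, 21, 21, 3, 3, 1].
Σ(ℓ_i−1) = 343−7 = 336; sign = (−1)^336 = +1.
The Jacobi symbol (107|343) = +1 (Zolotarev) agrees.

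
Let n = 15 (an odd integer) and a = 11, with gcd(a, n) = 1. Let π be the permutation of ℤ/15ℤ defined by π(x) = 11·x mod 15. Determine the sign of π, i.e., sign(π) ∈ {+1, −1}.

Trace 11: π^k(11) = [11, 1] for k=0..1.
π_11 has 10 disjoint cycles with lengths [2, 2, 2, 2, 2, 1, 1, 1, 1, 1] on {0,…,14}.
sign(π) = (−1)^{n − #cycles} = (−1)^{15−10} = (−1)^5 = -1.

-1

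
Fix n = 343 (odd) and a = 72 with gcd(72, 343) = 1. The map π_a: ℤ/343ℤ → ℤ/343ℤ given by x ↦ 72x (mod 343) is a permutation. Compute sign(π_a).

Start at x=137: 137 → 260 → 198 → 193 → 176 → 324 → 4 → … (one orbit).
Cycle type of π: 147×2 + 21×2 + 3×2 + 1; total 7 cycles.
sign(π) = (−1)^{n − #cycles} = (−1)^{343−7} = (−1)^336 = +1.
Check: (72/343) = +1 by Zolotarev.

+1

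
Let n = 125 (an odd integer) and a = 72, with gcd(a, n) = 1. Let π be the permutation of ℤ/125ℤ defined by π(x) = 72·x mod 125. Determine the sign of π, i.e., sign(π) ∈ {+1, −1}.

Orbit of 72 under x↦72x: [72, 59, 123, 106, 7, 4, 38]… (length divides ord_125(72)).
π_72 has 4 disjoint cycles with lengths [100, 20, 4, 1] on {0,…,124}.
Σ(ℓ_i−1) = 125−4 = 121; sign = (−1)^121 = -1.

-1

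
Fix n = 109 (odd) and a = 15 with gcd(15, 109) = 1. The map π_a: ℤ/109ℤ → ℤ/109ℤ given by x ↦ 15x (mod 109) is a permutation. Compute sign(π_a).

Start at x=26: 26 → 63 → 73 → 5 → 75 → 35 → 89 → … (one orbit).
Decompose π into cycles: lengths [27, 27, 27, 27, 1] (5 cycles, including the fixed point 0).
Σ(ℓ_i−1) = 109−5 = 104; sign = (−1)^104 = +1.

+1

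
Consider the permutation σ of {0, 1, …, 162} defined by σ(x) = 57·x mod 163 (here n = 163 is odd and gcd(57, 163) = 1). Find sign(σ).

Start at x=51: 51 → 136 → 91 → 134 → 140 → 156 → 90 → … (one orbit).
The orbit structure of x ↦ 57x mod 163: 3 orbits of sizes [81, 81, 1].
sign(π) = (−1)^{n − #cycles} = (−1)^{163−3} = (−1)^160 = +1.

+1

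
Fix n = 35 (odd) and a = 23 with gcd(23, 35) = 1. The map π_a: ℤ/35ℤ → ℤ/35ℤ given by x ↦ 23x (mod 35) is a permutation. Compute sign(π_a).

-1

Orbit of 1 under x↦23x: [1, 23, 4, 22, 16, 18, 29]… (length divides ord_35(23)).
The orbit structure of x ↦ 23x mod 35: 6 orbits of sizes [12, 12, 4, 3, 3, 1].
With 6 cycles on 35 points, sign = (−1)^{35−6} = -1.
(23|35)_J = -1 (Zolotarev's lemma cross-check).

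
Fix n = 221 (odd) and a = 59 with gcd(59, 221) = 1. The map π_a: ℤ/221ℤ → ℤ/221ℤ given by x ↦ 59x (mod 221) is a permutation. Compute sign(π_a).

Trace 4: π^k(4) = [4, 15, 1, 59, 166, 70, 152] for k=0..6.
Cycle type of π: 24×8 + 12 + 8×2 + 1; total 12 cycles.
n − c = 221 − 12 = 209; sign = (−1)^209 = -1.
(59|221)_J = -1 (Zolotarev's lemma cross-check).

-1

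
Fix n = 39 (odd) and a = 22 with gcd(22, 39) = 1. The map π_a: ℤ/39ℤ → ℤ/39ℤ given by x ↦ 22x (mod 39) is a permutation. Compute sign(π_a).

Start at x=16: 16 → 1 → 22 → 16 (one orbit).
The orbit structure of x ↦ 22x mod 39: 15 orbits of sizes [3, 3, 3, 3, 3, 3, 3, 3, 3, 3, 3, 3, 1, 1, 1].
15 cycles on 39: each ℓ→(−1)^(ℓ−1), product (−1)^24 = +1.

+1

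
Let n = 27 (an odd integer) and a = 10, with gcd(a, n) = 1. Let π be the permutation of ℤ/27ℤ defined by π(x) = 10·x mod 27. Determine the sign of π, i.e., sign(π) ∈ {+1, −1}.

+1

Start at x=10: 10 → 19 → 1 → 10 (one orbit).
Cycle lengths of π_10 on ℤ/27ℤ: [3, 3, 3, 3, 3, 3, 1, 1, 1, 1, 1, 1, 1, 1, 1]; 15 cycles in total.
With 15 cycles on 27 points, sign = (−1)^{27−15} = +1.
(10|27)_J = +1 (Zolotarev's lemma cross-check).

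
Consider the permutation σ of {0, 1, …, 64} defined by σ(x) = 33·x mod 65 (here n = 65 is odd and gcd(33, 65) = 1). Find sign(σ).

Trace 32: π^k(32) = [32, 16, 8, 4, 2, 1, 33] for k=0..6.
7 cycles of lengths [12, 12, 12, 12, 12, 4, 1].
sign(π) = (−1)^{n − #cycles} = (−1)^{65−7} = (−1)^58 = +1.

+1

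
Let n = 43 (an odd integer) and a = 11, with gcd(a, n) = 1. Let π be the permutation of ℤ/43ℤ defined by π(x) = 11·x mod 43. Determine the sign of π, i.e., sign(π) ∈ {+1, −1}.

Trace 35: π^k(35) = [35, 41, 21, 16, 4, 1, 11] for k=0..6.
The orbit structure of x ↦ 11x mod 43: 7 orbits of sizes [7, 7, 7, 7, 7, 7, 1].
sign(π) = (−1)^{n − #cycles} = (−1)^{43−7} = (−1)^36 = +1.
Via Zolotarev, sign(π_{11}) = (11|43) = +1.

+1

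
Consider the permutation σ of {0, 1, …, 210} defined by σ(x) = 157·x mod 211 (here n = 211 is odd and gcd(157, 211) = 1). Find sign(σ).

-1

Trace 171: π^k(171) = [171, 50, 43, 210, 54, 38, 58] for k=0..6.
The orbit structure of x ↦ 157x mod 211: 6 orbits of sizes [42, 42, 42, 42, 42, 1].
6 cycles on 211: each ℓ→(−1)^(ℓ−1), product (−1)^205 = -1.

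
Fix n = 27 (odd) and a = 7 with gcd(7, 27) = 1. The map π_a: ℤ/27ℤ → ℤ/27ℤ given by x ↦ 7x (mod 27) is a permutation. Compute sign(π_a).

Trace 22: π^k(22) = [22, 19, 25, 13, 10, 16, 4] for k=0..6.
The orbit structure of x ↦ 7x mod 27: 7 orbits of sizes [9, 9, 3, 3, 1, 1, 1].
7 cycles on 27: each ℓ→(−1)^(ℓ−1), product (−1)^20 = +1.

+1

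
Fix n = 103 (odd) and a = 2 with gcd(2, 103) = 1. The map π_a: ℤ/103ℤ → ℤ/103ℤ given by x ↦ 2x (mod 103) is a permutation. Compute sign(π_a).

+1

Start at x=34: 34 → 68 → 33 → 66 → 29 → 58 → 13 → … (one orbit).
The orbit structure of x ↦ 2x mod 103: 3 orbits of sizes [51, 51, 1].
With 3 cycles on 103 points, sign = (−1)^{103−3} = +1.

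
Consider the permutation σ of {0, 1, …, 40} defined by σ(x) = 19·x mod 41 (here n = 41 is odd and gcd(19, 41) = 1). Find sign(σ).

-1

Orbit of 4 under x↦19x: [4, 35, 9, 7, 10, 26, 2]… (length divides ord_41(19)).
Cycle lengths of π_19 on ℤ/41ℤ: [40, 1]; 2 cycles in total.
With 2 cycles on 41 points, sign = (−1)^{41−2} = -1.
Zolotarev: (19|41) = -1, matching the cycle-count sign.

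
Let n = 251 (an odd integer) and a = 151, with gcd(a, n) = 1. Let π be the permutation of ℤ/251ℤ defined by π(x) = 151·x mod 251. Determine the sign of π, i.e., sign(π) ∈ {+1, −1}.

Orbit of 249 under x↦151x: [249, 200, 80, 32, 63, 226, 241]… (length divides ord_251(151)).
6 cycles of lengths [50, 50, 50, 50, 50, 1].
251 − 6 = 245 transpositions; sign(π) = (−1)^245 = -1.

-1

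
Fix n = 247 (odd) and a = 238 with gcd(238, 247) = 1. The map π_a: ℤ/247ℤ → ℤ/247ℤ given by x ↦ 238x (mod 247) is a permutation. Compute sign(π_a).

Start at x=81: 81 → 12 → 139 → 231 → 144 → 186 → 55 → … (one orbit).
Decompose π into cycles: lengths [18, 18, 18, 18, 18, 18, 18, 18, 18, 18, 18, 18, 18, 6, 6, 1] (16 cycles, including the fixed point 0).
n − c = 247 − 16 = 231; sign = (−1)^231 = -1.
Check: (238/247) = -1 by Zolotarev.

-1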